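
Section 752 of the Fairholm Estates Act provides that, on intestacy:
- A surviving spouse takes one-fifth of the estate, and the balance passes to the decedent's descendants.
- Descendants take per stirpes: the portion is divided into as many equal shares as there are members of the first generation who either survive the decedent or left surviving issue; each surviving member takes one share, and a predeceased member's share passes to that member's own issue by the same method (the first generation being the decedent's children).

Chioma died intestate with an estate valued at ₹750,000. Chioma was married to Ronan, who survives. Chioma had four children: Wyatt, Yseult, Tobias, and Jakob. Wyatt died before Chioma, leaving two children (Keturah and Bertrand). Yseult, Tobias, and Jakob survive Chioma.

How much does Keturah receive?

Ronan takes one-fifth of ₹750,000 = ₹150,000. The remaining ₹600,000 passes to the descendants.
The descendants' portion (₹600,000) is divided into 4 shares of ₹150,000: Yseult, Tobias, and Jakob each take ₹150,000; Wyatt's ₹150,000 share passes to Wyatt's issue.
Wyatt's share (₹150,000) is divided into 2 shares of ₹75,000: Keturah and Bertrand each take ₹75,000.

Keturah receives ₹75,000.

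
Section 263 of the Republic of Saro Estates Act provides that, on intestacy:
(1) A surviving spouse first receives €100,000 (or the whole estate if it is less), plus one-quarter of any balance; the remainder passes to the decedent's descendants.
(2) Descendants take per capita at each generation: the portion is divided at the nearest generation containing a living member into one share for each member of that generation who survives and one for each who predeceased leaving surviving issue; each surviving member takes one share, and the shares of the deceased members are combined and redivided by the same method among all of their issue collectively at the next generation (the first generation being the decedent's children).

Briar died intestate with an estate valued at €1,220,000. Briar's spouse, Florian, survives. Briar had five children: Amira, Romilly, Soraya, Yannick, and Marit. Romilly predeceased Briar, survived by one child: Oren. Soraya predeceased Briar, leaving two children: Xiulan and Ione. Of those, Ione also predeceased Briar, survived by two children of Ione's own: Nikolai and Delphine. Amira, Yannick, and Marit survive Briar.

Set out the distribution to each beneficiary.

Florian first takes €100,000, leaving a balance of €1,120,000. Florian then takes one-quarter of the balance (€280,000), for a total of €380,000. The remaining €840,000 passes to the descendants.
The descendants' portion (€840,000) is divided at the children's generation into 5 shares of €168,000. Amira, Yannick, and Marit each take €168,000. The 2 shares of the deceased (Romilly and Soraya) are combined into a pool of €336,000.
That pool (€336,000) is divided at the grandchildren's generation into 3 shares of €112,000. Oren and Xiulan each take €112,000. The remaining share for the deceased Ione (€112,000) is carried to the next generation.
That pool (€112,000) is divided at the great-grandchildren's generation equally among Nikolai and Delphine: €56,000 each.

Florian: €380,000; Amira: €168,000; Oren: €112,000; Xiulan: €112,000; Nikolai: €56,000; Delphine: €56,000; Yannick: €168,000; Marit: €168,000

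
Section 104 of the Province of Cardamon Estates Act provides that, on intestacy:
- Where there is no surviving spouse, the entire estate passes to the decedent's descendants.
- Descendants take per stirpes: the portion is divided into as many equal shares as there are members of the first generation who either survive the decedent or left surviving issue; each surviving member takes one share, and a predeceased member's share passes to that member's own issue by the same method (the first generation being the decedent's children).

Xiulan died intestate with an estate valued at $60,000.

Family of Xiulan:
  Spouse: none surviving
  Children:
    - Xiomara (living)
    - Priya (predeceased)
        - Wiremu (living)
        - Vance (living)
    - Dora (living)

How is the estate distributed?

Xiomara: $20,000; Wiremu: $10,000; Vance: $10,000; Dora: $20,000

The entire $60,000 passes to the descendants.
That amount ($60,000) is divided into 3 shares of $20,000: Xiomara and Dora each take $20,000; Priya's $20,000 share passes to Priya's issue.
Priya's share ($20,000) is divided into 2 shares of $10,000: Wiremu and Vance each take $10,000.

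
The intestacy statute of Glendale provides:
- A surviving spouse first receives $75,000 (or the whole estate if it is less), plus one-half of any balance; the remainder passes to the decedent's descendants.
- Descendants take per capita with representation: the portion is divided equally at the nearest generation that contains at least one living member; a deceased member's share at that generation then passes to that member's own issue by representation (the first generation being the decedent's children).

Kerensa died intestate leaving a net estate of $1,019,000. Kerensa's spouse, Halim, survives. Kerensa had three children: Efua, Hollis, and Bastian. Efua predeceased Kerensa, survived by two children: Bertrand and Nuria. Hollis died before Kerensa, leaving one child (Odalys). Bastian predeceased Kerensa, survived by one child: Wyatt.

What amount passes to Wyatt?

Wyatt receives $118,000.

Halim first takes $75,000, leaving a balance of $944,000. Halim then takes one-half of the balance ($472,000), for a total of $547,000. The remaining $472,000 passes to the descendants.
No child survives, so the initial division is made at the grandchildren's generation.
The descendants' portion ($472,000) is divided into 4 shares of $118,000: Bertrand, Nuria, Odalys, and Wyatt each take $118,000.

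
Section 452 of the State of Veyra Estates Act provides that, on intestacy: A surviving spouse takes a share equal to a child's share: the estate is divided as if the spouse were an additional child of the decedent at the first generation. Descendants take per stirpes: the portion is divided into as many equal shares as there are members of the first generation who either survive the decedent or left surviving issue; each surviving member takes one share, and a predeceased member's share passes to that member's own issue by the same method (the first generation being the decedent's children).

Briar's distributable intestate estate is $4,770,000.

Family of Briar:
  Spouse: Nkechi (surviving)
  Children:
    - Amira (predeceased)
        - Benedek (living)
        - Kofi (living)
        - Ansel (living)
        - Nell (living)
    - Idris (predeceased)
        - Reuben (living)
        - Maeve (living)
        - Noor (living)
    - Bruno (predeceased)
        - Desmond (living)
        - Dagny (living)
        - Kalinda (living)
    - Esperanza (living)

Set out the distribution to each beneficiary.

Nkechi: $954,000; Benedek: $238,500; Kofi: $238,500; Ansel: $238,500; Nell: $238,500; Reuben: $318,000; Maeve: $318,000; Noor: $318,000; Desmond: $318,000; Dagny: $318,000; Kalinda: $318,000; Esperanza: $954,000

The spouse counts as an additional share at the children's level, so there are 5 primary shares of $954,000. Nkechi takes one such share ($954,000).
The children's combined portion ($3,816,000) is divided into 4 shares of $954,000: Esperanza takes $954,000; Amira's $954,000 share passes to Amira's issue; Idris's $954,000 share passes to Idris's issue; Bruno's $954,000 share passes to Bruno's issue.
Amira's share ($954,000) is divided into 4 shares of $238,500: Benedek, Kofi, Ansel, and Nell each take $238,500.
Idris's share ($954,000) is divided into 3 shares of $318,000: Reuben, Maeve, and Noor each take $318,000.
Bruno's share ($954,000) is divided into 3 shares of $318,000: Desmond, Dagny, and Kalinda each take $318,000.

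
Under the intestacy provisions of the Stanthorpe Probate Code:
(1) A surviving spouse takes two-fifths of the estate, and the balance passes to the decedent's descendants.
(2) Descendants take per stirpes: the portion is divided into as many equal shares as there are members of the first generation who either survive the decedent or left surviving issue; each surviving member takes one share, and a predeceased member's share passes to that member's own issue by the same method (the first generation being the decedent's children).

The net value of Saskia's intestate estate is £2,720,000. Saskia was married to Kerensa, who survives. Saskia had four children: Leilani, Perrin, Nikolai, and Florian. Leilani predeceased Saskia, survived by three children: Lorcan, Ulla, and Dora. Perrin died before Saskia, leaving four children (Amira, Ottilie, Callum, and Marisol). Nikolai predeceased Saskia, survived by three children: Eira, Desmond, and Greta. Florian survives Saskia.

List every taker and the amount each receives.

Kerensa takes two-fifths of £2,720,000 = £1,088,000. The remaining £1,632,000 passes to the descendants.
The descendants' portion (£1,632,000) is divided into 4 shares of £408,000: Florian takes £408,000; Leilani's £408,000 share passes to Leilani's issue; Perrin's £408,000 share passes to Perrin's issue; Nikolai's £408,000 share passes to Nikolai's issue.
Leilani's share (£408,000) is divided into 3 shares of £136,000: Lorcan, Ulla, and Dora each take £136,000.
Perrin's share (£408,000) is divided into 4 shares of £102,000: Amira, Ottilie, Callum, and Marisol each take £102,000.
Nikolai's share (£408,000) is divided into 3 shares of £136,000: Eira, Desmond, and Greta each take £136,000.

Kerensa: £1,088,000; Lorcan: £136,000; Ulla: £136,000; Dora: £136,000; Amira: £102,000; Ottilie: £102,000; Callum: £102,000; Marisol: £102,000; Eira: £136,000; Desmond: £136,000; Greta: £136,000; Florian: £408,000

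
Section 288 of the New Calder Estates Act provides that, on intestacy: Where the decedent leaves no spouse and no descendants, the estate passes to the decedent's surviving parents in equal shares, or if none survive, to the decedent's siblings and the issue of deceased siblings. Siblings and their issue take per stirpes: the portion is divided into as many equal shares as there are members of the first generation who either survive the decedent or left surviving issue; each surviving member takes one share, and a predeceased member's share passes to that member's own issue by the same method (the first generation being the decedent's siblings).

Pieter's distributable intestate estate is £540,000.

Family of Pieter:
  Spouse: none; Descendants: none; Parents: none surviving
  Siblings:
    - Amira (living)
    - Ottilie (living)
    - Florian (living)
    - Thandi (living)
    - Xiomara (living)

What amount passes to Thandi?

The entire £540,000 passes to the siblings and their issue.
That amount (£540,000) is divided into 5 shares of £108,000: Amira, Ottilie, Florian, Thandi, and Xiomara each take £108,000.

Thandi receives £108,000.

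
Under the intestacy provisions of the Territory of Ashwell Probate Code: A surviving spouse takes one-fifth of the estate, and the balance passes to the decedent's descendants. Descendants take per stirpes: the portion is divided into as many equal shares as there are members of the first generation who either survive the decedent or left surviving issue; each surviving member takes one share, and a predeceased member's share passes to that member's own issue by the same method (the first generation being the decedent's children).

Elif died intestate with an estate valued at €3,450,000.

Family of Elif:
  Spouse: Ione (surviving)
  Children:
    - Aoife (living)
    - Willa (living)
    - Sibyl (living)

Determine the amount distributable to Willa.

Ione takes one-fifth of €3,450,000 = €690,000. The remaining €2,760,000 passes to the descendants.
The descendants' portion (€2,760,000) is divided into 3 shares of €920,000: Aoife, Willa, and Sibyl each take €920,000.

Willa receives €920,000.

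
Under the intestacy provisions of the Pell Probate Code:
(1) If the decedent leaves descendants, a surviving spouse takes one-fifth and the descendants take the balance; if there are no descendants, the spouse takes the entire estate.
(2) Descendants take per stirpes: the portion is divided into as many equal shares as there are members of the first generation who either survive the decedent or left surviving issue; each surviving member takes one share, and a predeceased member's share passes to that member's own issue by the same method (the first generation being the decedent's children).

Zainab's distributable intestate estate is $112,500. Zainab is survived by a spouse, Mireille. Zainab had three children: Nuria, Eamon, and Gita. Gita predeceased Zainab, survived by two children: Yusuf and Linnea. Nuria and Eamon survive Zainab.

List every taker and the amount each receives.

Mireille: $22,500; Nuria: $30,000; Eamon: $30,000; Yusuf: $15,000; Linnea: $15,000

Mireille takes one-fifth of $112,500 = $22,500. The remaining $90,000 passes to the descendants.
The descendants' portion ($90,000) is divided into 3 shares of $30,000: Nuria and Eamon each take $30,000; Gita's $30,000 share passes to Gita's issue.
Gita's share ($30,000) is divided into 2 shares of $15,000: Yusuf and Linnea each take $15,000.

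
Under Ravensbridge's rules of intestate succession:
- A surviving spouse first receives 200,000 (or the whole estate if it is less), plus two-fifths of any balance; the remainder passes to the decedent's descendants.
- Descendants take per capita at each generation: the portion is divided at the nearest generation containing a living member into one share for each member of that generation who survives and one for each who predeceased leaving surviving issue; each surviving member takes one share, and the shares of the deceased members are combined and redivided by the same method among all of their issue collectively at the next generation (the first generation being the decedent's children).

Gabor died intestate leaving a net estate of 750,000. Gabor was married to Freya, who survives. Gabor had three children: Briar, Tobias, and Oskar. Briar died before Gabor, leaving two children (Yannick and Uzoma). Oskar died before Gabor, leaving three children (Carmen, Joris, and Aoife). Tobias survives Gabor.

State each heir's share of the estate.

Freya: 420,000; Yannick: 44,000; Uzoma: 44,000; Tobias: 110,000; Carmen: 44,000; Joris: 44,000; Aoife: 44,000

Freya first takes 200,000, leaving a balance of 550,000. Freya then takes two-fifths of the balance (220,000), for a total of 420,000. The remaining 330,000 passes to the descendants.
The descendants' portion (330,000) is divided at the children's generation into 3 shares of 110,000. Tobias takes 110,000. The 2 shares of the deceased (Briar and Oskar) are combined into a pool of 220,000.
That pool (220,000) is divided at the grandchildren's generation equally among Yannick, Uzoma, Carmen, Joris, and Aoife: 44,000 each.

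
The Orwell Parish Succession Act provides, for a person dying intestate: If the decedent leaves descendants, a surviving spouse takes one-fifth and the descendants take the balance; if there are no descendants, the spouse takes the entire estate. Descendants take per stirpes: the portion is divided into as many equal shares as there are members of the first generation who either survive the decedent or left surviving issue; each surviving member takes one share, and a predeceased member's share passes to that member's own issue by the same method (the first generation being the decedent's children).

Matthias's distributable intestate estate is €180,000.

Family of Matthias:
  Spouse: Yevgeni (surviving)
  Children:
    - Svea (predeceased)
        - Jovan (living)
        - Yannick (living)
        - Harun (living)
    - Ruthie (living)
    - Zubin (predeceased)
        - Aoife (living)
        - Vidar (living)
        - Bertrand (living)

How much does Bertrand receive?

Yevgeni takes one-fifth of €180,000 = €36,000. The remaining €144,000 passes to the descendants.
The descendants' portion (€144,000) is divided into 3 shares of €48,000: Ruthie takes €48,000; Svea's €48,000 share passes to Svea's issue; Zubin's €48,000 share passes to Zubin's issue.
Svea's share (€48,000) is divided into 3 shares of €16,000: Jovan, Yannick, and Harun each take €16,000.
Zubin's share (€48,000) is divided into 3 shares of €16,000: Aoife, Vidar, and Bertrand each take €16,000.

Bertrand receives €16,000.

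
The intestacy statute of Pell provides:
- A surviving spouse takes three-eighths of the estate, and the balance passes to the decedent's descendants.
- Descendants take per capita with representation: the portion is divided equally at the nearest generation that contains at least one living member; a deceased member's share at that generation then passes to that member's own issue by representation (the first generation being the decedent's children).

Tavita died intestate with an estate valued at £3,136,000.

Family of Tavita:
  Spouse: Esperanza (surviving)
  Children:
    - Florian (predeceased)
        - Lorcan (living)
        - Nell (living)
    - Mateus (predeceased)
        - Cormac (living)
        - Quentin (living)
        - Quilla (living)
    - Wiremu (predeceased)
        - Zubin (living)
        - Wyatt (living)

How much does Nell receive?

Esperanza takes three-eighths of £3,136,000 = £1,176,000. The remaining £1,960,000 passes to the descendants.
No child survives, so the initial division is made at the grandchildren's generation.
The descendants' portion (£1,960,000) is divided into 7 shares of £280,000: Lorcan, Nell, Cormac, Quentin, Quilla, Zubin, and Wyatt each take £280,000.

Nell receives £280,000.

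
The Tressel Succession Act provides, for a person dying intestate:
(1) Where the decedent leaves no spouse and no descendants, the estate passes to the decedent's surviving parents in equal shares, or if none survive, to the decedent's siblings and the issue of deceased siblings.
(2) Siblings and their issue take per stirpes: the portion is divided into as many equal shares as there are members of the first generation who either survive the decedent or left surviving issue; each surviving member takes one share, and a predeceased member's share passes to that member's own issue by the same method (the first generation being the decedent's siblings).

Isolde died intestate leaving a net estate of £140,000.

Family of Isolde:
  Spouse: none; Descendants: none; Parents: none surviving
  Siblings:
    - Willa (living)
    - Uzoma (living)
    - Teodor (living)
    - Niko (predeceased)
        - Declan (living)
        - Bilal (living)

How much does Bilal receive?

Bilal receives £17,500.

The entire £140,000 passes to the siblings and their issue.
That amount (£140,000) is divided into 4 shares of £35,000: Willa, Uzoma, and Teodor each take £35,000; Niko's £35,000 share passes to Niko's issue.
Niko's share (£35,000) is divided into 2 shares of £17,500: Declan and Bilal each take £17,500.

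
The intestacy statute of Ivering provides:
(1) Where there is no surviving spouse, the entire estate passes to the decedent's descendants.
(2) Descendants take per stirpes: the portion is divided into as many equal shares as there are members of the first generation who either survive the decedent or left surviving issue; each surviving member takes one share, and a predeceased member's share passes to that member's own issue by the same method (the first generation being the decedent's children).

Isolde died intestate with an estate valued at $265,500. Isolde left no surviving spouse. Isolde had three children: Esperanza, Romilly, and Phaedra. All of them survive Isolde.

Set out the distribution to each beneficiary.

The entire $265,500 passes to the descendants.
That amount ($265,500) is divided into 3 shares of $88,500: Esperanza, Romilly, and Phaedra each take $88,500.

Esperanza: $88,500; Romilly: $88,500; Phaedra: $88,500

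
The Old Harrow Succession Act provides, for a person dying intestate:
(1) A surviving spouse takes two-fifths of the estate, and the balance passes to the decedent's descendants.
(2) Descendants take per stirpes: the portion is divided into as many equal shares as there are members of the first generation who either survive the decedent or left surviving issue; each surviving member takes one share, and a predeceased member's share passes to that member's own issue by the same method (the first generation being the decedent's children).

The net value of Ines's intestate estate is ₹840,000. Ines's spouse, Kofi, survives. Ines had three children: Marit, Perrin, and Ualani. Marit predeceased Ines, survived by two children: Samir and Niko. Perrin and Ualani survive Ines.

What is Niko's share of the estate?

Niko receives ₹84,000.

Kofi takes two-fifths of ₹840,000 = ₹336,000. The remaining ₹504,000 passes to the descendants.
The descendants' portion (₹504,000) is divided into 3 shares of ₹168,000: Perrin and Ualani each take ₹168,000; Marit's ₹168,000 share passes to Marit's issue.
Marit's share (₹168,000) is divided into 2 shares of ₹84,000: Samir and Niko each take ₹84,000.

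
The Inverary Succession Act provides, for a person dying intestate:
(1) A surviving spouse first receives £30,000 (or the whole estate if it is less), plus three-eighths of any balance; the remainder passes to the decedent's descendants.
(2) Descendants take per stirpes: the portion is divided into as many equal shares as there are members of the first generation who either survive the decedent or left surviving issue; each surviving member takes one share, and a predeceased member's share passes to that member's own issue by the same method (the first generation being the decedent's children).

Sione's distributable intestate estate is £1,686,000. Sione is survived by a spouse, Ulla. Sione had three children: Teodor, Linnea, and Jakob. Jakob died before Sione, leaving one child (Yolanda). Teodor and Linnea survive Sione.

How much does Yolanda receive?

Yolanda receives £345,000.

Ulla first takes £30,000, leaving a balance of £1,656,000. Ulla then takes three-eighths of the balance (£621,000), for a total of £651,000. The remaining £1,035,000 passes to the descendants.
The descendants' portion (£1,035,000) is divided into 3 shares of £345,000: Teodor and Linnea each take £345,000; Jakob's £345,000 share passes to Jakob's issue.
Jakob's share (£345,000) passes entirely to Yolanda.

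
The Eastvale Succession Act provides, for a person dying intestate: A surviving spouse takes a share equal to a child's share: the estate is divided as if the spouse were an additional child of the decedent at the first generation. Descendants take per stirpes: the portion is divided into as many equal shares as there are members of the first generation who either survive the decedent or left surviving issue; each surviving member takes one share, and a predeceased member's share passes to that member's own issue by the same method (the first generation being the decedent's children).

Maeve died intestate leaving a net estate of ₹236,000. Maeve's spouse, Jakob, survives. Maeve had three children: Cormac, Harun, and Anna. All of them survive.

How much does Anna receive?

The spouse counts as an additional share at the children's level, so there are 4 primary shares of ₹59,000. Jakob takes one such share (₹59,000).
The children's combined portion (₹177,000) is divided into 3 shares of ₹59,000: Cormac, Harun, and Anna each take ₹59,000.

Anna receives ₹59,000.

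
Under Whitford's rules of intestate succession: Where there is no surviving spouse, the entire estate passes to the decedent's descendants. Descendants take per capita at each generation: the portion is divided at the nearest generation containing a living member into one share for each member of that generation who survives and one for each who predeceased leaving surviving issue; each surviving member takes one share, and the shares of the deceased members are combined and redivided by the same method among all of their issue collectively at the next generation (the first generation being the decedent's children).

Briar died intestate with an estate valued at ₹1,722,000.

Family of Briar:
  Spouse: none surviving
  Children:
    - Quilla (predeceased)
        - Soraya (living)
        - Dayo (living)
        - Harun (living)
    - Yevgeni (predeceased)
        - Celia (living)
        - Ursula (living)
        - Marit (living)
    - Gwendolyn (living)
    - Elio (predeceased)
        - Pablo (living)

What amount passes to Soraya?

The entire ₹1,722,000 passes to the descendants.
That amount (₹1,722,000) is divided at the children's generation into 4 shares of ₹430,500. Gwendolyn takes ₹430,500. The 3 shares of the deceased (Quilla, Yevgeni, and Elio) are combined into a pool of ₹1,291,500.
That pool (₹1,291,500) is divided at the grandchildren's generation equally among Soraya, Dayo, Harun, Celia, Ursula, Marit, and Pablo: ₹184,500 each.

Soraya receives ₹184,500.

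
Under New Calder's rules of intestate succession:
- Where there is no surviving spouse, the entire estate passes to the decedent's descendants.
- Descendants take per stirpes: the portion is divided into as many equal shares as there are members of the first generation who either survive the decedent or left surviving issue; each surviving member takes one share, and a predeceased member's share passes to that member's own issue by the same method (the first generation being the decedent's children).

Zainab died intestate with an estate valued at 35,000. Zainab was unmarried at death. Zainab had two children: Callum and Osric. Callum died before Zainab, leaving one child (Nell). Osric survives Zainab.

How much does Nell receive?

The entire 35,000 passes to the descendants.
That amount (35,000) is divided into 2 shares of 17,500: Osric takes 17,500; Callum's 17,500 share passes to Callum's issue.
Callum's share (17,500) passes entirely to Nell.

Nell receives 17,500.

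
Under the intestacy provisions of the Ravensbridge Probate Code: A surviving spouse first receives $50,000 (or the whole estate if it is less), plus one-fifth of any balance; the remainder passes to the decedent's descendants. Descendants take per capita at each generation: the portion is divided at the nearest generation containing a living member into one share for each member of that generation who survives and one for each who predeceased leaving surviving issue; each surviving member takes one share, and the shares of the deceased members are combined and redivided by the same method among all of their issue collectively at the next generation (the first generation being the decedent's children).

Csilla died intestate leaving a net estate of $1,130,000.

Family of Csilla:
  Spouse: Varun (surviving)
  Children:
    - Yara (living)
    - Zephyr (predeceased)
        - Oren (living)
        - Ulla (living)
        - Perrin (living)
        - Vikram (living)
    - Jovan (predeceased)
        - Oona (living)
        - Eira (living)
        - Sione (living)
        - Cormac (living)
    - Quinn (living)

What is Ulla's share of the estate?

Varun first takes $50,000, leaving a balance of $1,080,000. Varun then takes one-fifth of the balance ($216,000), for a total of $266,000. The remaining $864,000 passes to the descendants.
The descendants' portion ($864,000) is divided at the children's generation into 4 shares of $216,000. Yara and Quinn each take $216,000. The 2 shares of the deceased (Zephyr and Jovan) are combined into a pool of $432,000.
That pool ($432,000) is divided at the grandchildren's generation equally among Oren, Ulla, Perrin, Vikram, Oona, Eira, Sione, and Cormac: $54,000 each.

Ulla receives $54,000.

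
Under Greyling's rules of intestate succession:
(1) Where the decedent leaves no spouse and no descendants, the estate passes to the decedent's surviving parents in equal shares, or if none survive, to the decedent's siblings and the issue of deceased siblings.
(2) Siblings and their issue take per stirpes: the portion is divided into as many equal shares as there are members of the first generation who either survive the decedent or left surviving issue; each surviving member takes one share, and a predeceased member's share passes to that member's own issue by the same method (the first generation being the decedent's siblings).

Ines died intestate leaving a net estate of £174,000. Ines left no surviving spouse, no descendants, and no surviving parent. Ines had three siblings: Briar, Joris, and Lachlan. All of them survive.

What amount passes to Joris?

The entire £174,000 passes to the siblings and their issue.
That amount (£174,000) is divided into 3 shares of £58,000: Briar, Joris, and Lachlan each take £58,000.

Joris receives £58,000.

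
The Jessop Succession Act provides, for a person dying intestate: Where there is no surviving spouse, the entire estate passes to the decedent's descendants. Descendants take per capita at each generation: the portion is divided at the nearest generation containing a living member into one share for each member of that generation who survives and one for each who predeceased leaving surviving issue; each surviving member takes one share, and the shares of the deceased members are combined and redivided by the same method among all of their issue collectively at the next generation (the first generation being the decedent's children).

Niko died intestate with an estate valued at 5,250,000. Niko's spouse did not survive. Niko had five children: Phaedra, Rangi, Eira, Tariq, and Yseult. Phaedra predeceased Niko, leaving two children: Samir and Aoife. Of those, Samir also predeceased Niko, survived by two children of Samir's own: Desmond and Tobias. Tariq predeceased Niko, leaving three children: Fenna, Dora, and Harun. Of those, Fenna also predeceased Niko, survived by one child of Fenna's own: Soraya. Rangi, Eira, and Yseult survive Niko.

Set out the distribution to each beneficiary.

The entire 5,250,000 passes to the descendants.
That amount (5,250,000) is divided at the children's generation into 5 shares of 1,050,000. Rangi, Eira, and Yseult each take 1,050,000. The 2 shares of the deceased (Phaedra and Tariq) are combined into a pool of 2,100,000.
That pool (2,100,000) is divided at the grandchildren's generation into 5 shares of 420,000. Aoife, Dora, and Harun each take 420,000. The 2 shares of the deceased (Samir and Fenna) are combined into a pool of 840,000.
That pool (840,000) is divided at the great-grandchildren's generation equally among Desmond, Tobias, and Soraya: 280,000 each.

Desmond: 280,000; Tobias: 280,000; Aoife: 420,000; Rangi: 1,050,000; Eira: 1,050,000; Soraya: 280,000; Dora: 420,000; Harun: 420,000; Yseult: 1,050,000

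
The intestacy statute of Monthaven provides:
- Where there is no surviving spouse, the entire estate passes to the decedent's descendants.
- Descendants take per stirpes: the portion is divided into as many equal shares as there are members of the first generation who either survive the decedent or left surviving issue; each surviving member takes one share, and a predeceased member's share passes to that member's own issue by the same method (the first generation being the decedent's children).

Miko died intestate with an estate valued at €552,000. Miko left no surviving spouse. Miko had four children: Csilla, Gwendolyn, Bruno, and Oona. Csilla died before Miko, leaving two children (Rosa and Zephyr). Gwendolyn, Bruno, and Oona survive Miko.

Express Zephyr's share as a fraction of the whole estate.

The entire €552,000 passes to the descendants.
That amount (€552,000) is divided into 4 shares of €138,000: Gwendolyn, Bruno, and Oona each take €138,000; Csilla's €138,000 share passes to Csilla's issue.
Csilla's share (€138,000) is divided into 2 shares of €69,000: Rosa and Zephyr each take €69,000.

Zephyr receives 1/8 of the estate.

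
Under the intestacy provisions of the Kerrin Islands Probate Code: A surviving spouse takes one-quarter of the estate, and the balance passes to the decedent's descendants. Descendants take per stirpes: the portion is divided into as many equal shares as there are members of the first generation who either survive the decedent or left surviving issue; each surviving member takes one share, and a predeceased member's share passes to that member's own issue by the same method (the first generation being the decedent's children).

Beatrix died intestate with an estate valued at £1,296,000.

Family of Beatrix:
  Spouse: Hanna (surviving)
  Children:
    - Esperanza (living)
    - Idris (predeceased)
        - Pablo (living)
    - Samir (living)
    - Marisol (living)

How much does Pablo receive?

Pablo receives £243,000.

Hanna takes one-quarter of £1,296,000 = £324,000. The remaining £972,000 passes to the descendants.
The descendants' portion (£972,000) is divided into 4 shares of £243,000: Esperanza, Samir, and Marisol each take £243,000; Idris's £243,000 share passes to Idris's issue.
Idris's share (£243,000) passes entirely to Pablo.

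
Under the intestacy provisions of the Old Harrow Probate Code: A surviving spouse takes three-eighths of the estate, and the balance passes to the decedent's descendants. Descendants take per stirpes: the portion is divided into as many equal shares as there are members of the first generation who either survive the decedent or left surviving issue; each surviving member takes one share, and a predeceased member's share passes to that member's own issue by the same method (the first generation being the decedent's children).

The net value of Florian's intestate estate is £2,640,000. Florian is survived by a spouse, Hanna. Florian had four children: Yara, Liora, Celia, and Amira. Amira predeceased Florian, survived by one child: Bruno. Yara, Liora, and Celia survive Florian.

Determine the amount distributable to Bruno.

Bruno receives £412,500.

Hanna takes three-eighths of £2,640,000 = £990,000. The remaining £1,650,000 passes to the descendants.
The descendants' portion (£1,650,000) is divided into 4 shares of £412,500: Yara, Liora, and Celia each take £412,500; Amira's £412,500 share passes to Amira's issue.
Amira's share (£412,500) passes entirely to Bruno.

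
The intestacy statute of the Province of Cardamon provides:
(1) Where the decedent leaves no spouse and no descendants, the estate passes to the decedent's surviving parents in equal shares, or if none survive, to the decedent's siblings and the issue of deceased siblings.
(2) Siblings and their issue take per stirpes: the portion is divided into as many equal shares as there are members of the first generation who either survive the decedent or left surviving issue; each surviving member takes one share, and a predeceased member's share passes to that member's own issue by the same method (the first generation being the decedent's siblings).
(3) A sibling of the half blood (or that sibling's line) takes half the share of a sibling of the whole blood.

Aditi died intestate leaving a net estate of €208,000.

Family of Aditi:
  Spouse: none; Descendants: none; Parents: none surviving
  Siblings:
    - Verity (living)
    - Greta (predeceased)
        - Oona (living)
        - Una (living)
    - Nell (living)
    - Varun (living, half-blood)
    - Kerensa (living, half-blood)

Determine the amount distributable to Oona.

Oona receives €26,000.

The entire €208,000 passes to the siblings and their issue.
Counting each half-blood sibling's line as half a unit, there are 4 units in €208,000, so one unit is €52,000. Whole-blood lines (Verity, Greta, and Nell) take €52,000 each; half-blood lines (Varun and Kerensa) take €26,000 each.
Greta's share (€52,000) is divided into 2 shares of €26,000: Oona and Una each take €26,000.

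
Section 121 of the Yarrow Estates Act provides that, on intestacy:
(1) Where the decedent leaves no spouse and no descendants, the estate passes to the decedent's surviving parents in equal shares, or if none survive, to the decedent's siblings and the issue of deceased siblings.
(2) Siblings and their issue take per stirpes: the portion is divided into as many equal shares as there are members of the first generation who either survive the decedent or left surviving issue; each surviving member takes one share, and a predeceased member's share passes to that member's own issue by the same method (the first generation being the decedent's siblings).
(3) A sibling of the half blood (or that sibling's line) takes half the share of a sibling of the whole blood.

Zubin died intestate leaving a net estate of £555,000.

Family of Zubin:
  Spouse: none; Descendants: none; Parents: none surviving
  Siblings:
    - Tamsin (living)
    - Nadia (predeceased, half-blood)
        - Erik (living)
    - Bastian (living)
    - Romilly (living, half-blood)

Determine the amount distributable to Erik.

The entire £555,000 passes to the siblings and their issue.
Counting each half-blood sibling's line as half a unit, there are 3 units in £555,000, so one unit is £185,000. Whole-blood lines (Tamsin and Bastian) take £185,000 each; half-blood lines (Nadia and Romilly) take £92,500 each.
Nadia's share (£92,500) passes entirely to Erik.

Erik receives £92,500.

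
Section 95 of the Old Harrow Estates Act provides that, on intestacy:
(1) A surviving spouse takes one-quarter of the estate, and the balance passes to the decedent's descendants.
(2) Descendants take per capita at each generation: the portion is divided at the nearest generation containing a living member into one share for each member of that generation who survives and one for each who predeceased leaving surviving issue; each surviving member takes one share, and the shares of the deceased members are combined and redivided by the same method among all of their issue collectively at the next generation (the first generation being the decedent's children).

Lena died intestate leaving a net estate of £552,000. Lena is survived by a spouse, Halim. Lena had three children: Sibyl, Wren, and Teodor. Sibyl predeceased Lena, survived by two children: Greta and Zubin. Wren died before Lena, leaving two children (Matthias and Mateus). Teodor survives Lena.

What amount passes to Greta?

Halim takes one-quarter of £552,000 = £138,000. The remaining £414,000 passes to the descendants.
The descendants' portion (£414,000) is divided at the children's generation into 3 shares of £138,000. Teodor takes £138,000. The 2 shares of the deceased (Sibyl and Wren) are combined into a pool of £276,000.
That pool (£276,000) is divided at the grandchildren's generation equally among Greta, Zubin, Matthias, and Mateus: £69,000 each.

Greta receives £69,000.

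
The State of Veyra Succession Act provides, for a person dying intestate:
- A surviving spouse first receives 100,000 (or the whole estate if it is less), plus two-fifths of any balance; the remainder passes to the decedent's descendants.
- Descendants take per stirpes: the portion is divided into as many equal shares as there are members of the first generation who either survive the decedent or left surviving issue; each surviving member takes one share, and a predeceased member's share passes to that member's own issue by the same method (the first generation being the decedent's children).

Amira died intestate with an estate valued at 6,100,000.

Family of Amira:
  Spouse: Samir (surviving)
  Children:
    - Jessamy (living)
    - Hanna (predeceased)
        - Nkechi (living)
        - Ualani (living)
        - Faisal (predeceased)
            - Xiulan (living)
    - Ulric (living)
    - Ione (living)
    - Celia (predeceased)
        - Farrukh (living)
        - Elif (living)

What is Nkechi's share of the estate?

Nkechi receives 240,000.

Samir first takes 100,000, leaving a balance of 6,000,000. Samir then takes two-fifths of the balance (2,400,000), for a total of 2,500,000. The remaining 3,600,000 passes to the descendants.
The descendants' portion (3,600,000) is divided into 5 shares of 720,000: Jessamy, Ulric, and Ione each take 720,000; Hanna's 720,000 share passes to Hanna's issue; Celia's 720,000 share passes to Celia's issue.
Hanna's share (720,000) is divided into 3 shares of 240,000: Nkechi and Ualani each take 240,000; Faisal's 240,000 share passes to Faisal's issue.
Faisal's share (240,000) passes entirely to Xiulan.
Celia's share (720,000) is divided into 2 shares of 360,000: Farrukh and Elif each take 360,000.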